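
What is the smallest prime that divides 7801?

7801 is odd.
Digit sum 16, not divisible by 3.
Ends in 1: not divisible by 5.
7: 7801 = 7·1114 + 3
11: 7801 = 11·709 + 2
13: 7801 = 13·600 + 1
17: 7801 = 17·458 + 15
19: 7801 = 19·410 + 11
23: 7801 = 23·339 + 4
29: 7801 = 29·269

29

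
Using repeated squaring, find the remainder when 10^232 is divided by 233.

1

10^1 ≡ 10 (mod 233)
10^2 ≡ 10^2 = 100 ≡ 100 (mod 233)
10^4 ≡ 100^2 = 10000 ≡ 214 (mod 233)
10^8 ≡ 214^2 = 45796 ≡ 128 (mod 233)
10^16 ≡ 128^2 = 16384 ≡ 74 (mod 233)
10^32 ≡ 74^2 = 5476 ≡ 117 (mod 233)
10^64 ≡ 117^2 = 13689 ≡ 175 (mod 233)
10^128 ≡ 175^2 = 30625 ≡ 102 (mod 233)
232 = 128 + 64 + 32 + 8 in binary powers of 2.
So 10^232 ≡ 102 · 175 · 117 · 128 ≡ 1 (mod 233).
Since the result is 1, base 10 gives no evidence that 233 is composite.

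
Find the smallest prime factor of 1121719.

41

1121719 is odd.
Digit sum 22, not divisible by 3.
Ends in 9: not divisible by 5.
7: 1121719 = 7·160245 + 4
11: 1121719 = 11·101974 + 5
13: 1121719 = 13·86286 + 1
17: 1121719 = 17·65983 + 8
19: 1121719 = 19·59037 + 16
23: 1121719 = 23·48770 + 9
29: 1121719 = 29·38679 + 28
31: 1121719 = 31·36184 + 15
37: 1121719 = 37·30316 + 27
41: 1121719 = 41·27359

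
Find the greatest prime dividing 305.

305 = 5 · 61
61 is prime.
So 305 = 5 · 61; the largest prime factor is 61.

61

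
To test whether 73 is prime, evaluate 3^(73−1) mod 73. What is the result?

3^1 ≡ 3 (mod 73)
3^2 ≡ 3^2 = 9 ≡ 9 (mod 73)
3^4 ≡ 9^2 = 81 ≡ 8 (mod 73)
3^8 ≡ 8^2 = 64 ≡ 64 (mod 73)
3^16 ≡ 64^2 = 4096 ≡ 8 (mod 73)
3^32 ≡ 8^2 = 64 ≡ 64 (mod 73)
3^64 ≡ 64^2 = 4096 ≡ 8 (mod 73)
72 = 64 + 8 in binary powers of 2.
So 3^72 ≡ 8 · 64 ≡ 1 (mod 73).
Since the result is 1, base 3 gives no evidence that 73 is composite.

1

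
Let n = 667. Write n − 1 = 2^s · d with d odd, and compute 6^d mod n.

667 − 1 = 666 = 2^1 · 333, so d = 333.
6^1 ≡ 6 (mod 667)
6^2 ≡ 6^2 = 36 ≡ 36 (mod 667)
6^4 ≡ 36^2 = 1296 ≡ 629 (mod 667)
6^8 ≡ 629^2 = 395641 ≡ 110 (mod 667)
6^16 ≡ 110^2 = 12100 ≡ 94 (mod 667)
6^32 ≡ 94^2 = 8836 ≡ 165 (mod 667)
6^64 ≡ 165^2 = 27225 ≡ 545 (mod 667)
6^128 ≡ 545^2 = 297025 ≡ 210 (mod 667)
6^256 ≡ 210^2 = 44100 ≡ 78 (mod 667)
333 = 256 + 64 + 8 + 4 + 1 in binary powers of 2.
So 6^333 ≡ 78 · 545 · 110 · 629 · 6 ≡ 9 (mod 667).
Squaring chain: 9; never reaches −1, so base 6 is a Miller–Rabin witness that 667 is composite.

9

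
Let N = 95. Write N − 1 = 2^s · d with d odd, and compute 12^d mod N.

8

95 − 1 = 94 = 2^1 · 47, so d = 47.
12^1 ≡ 12 (mod 95)
12^2 ≡ 12^2 = 144 ≡ 49 (mod 95)
12^4 ≡ 49^2 = 2401 ≡ 26 (mod 95)
12^8 ≡ 26^2 = 676 ≡ 11 (mod 95)
12^16 ≡ 11^2 = 121 ≡ 26 (mod 95)
12^32 ≡ 26^2 = 676 ≡ 11 (mod 95)
47 = 32 + 8 + 4 + 2 + 1 in binary powers of 2.
So 12^47 ≡ 11 · 11 · 26 · 49 · 12 ≡ 8 (mod 95).
Squaring chain: 8; never reaches −1, so base 12 is a Miller–Rabin witness that 95 is composite.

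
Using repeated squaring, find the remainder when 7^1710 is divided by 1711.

7^1 ≡ 7 (mod 1711)
7^2 ≡ 7^2 = 49 ≡ 49 (mod 1711)
7^4 ≡ 49^2 = 2401 ≡ 690 (mod 1711)
7^8 ≡ 690^2 = 476100 ≡ 442 (mod 1711)
7^16 ≡ 442^2 = 195364 ≡ 310 (mod 1711)
7^32 ≡ 310^2 = 96100 ≡ 284 (mod 1711)
7^64 ≡ 284^2 = 80656 ≡ 239 (mod 1711)
7^128 ≡ 239^2 = 57121 ≡ 658 (mod 1711)
7^256 ≡ 658^2 = 432964 ≡ 81 (mod 1711)
7^512 ≡ 81^2 = 6561 ≡ 1428 (mod 1711)
7^1024 ≡ 1428^2 = 2039184 ≡ 1383 (mod 1711)
1710 = 1024 + 512 + 128 + 32 + 8 + 4 + 2 in binary powers of 2.
So 7^1710 ≡ 1383 · 1428 · 658 · 284 · 442 · 690 · 49 ≡ 194 (mod 1711).
Since 194 ≠ 1, base 7 is a Fermat witness: 1711 is composite.

194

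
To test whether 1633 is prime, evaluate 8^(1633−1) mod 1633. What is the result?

8^1 ≡ 8 (mod 1633)
8^2 ≡ 8^2 = 64 ≡ 64 (mod 1633)
8^4 ≡ 64^2 = 4096 ≡ 830 (mod 1633)
8^8 ≡ 830^2 = 688900 ≡ 1407 (mod 1633)
8^16 ≡ 1407^2 = 1979649 ≡ 453 (mod 1633)
8^32 ≡ 453^2 = 205209 ≡ 1084 (mod 1633)
8^64 ≡ 1084^2 = 1175056 ≡ 929 (mod 1633)
8^128 ≡ 929^2 = 863041 ≡ 817 (mod 1633)
8^256 ≡ 817^2 = 667489 ≡ 1225 (mod 1633)
8^512 ≡ 1225^2 = 1500625 ≡ 1531 (mod 1633)
8^1024 ≡ 1531^2 = 2343961 ≡ 606 (mod 1633)
1632 = 1024 + 512 + 64 + 32 in binary powers of 2.
So 8^1632 ≡ 606 · 1531 · 929 · 1084 ≡ 324 (mod 1633).
Since 324 ≠ 1, base 8 is a Fermat witness: 1633 is composite.

324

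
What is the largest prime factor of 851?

37

851 = 23 · 37
37 is prime.
So 851 = 23 · 37; the largest prime factor is 37.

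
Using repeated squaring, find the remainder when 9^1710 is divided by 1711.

9^1 ≡ 9 (mod 1711)
9^2 ≡ 9^2 = 81 ≡ 81 (mod 1711)
9^4 ≡ 81^2 = 6561 ≡ 1428 (mod 1711)
9^8 ≡ 1428^2 = 2039184 ≡ 1383 (mod 1711)
9^16 ≡ 1383^2 = 1912689 ≡ 1502 (mod 1711)
9^32 ≡ 1502^2 = 2256004 ≡ 906 (mod 1711)
9^64 ≡ 906^2 = 820836 ≡ 1267 (mod 1711)
9^128 ≡ 1267^2 = 1605289 ≡ 371 (mod 1711)
9^256 ≡ 371^2 = 137641 ≡ 761 (mod 1711)
9^512 ≡ 761^2 = 579121 ≡ 803 (mod 1711)
9^1024 ≡ 803^2 = 644809 ≡ 1473 (mod 1711)
1710 = 1024 + 512 + 128 + 32 + 8 + 4 + 2 in binary powers of 2.
So 9^1710 ≡ 1473 · 803 · 371 · 906 · 1383 · 1428 · 81 ≡ 400 (mod 1711).
Since 400 ≠ 1, base 9 is a Fermat witness: 1711 is composite.

400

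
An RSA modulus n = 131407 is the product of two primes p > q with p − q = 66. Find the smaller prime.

331

Since p = q + 66, we have 131407 = q(q + 66), so q² + 66q − 131407 = 0.
Discriminant: 66² + 4·131407 = 4356 + 525628 = 529984; √529984 = 728.
q = (−66 + 728)/2 = 331, and p = q + 66 = 397.
Check: 331 · 397 = 131407.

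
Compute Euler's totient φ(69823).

Factor: 69823 = 13 · 41 · 131.
φ(69823) = (13−1) · (41−1) · (131−1) = 12 · 40 · 130 = 62400.

62400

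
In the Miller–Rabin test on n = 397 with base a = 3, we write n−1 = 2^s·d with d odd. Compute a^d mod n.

397 − 1 = 396 = 2^2 · 99, so d = 99.
3^1 ≡ 3 (mod 397)
3^2 ≡ 3^2 = 9 ≡ 9 (mod 397)
3^4 ≡ 9^2 = 81 ≡ 81 (mod 397)
3^8 ≡ 81^2 = 6561 ≡ 209 (mod 397)
3^16 ≡ 209^2 = 43681 ≡ 11 (mod 397)
3^32 ≡ 11^2 = 121 ≡ 121 (mod 397)
3^64 ≡ 121^2 = 14641 ≡ 349 (mod 397)
99 = 64 + 32 + 2 + 1 in binary powers of 2.
So 3^99 ≡ 349 · 121 · 9 · 3 ≡ 396 (mod 397).
Since 3^d ≡ 396 (mod 397), base 3 does not prove 397 composite.

396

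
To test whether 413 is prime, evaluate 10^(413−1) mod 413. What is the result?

10^1 ≡ 10 (mod 413)
10^2 ≡ 10^2 = 100 ≡ 100 (mod 413)
10^4 ≡ 100^2 = 10000 ≡ 88 (mod 413)
10^8 ≡ 88^2 = 7744 ≡ 310 (mod 413)
10^16 ≡ 310^2 = 96100 ≡ 284 (mod 413)
10^32 ≡ 284^2 = 80656 ≡ 121 (mod 413)
10^64 ≡ 121^2 = 14641 ≡ 186 (mod 413)
10^128 ≡ 186^2 = 34596 ≡ 317 (mod 413)
10^256 ≡ 317^2 = 100489 ≡ 130 (mod 413)
412 = 256 + 128 + 16 + 8 + 4 in binary powers of 2.
So 10^412 ≡ 130 · 317 · 284 · 310 · 88 ≡ 186 (mod 413).
Since 186 ≠ 1, base 10 is a Fermat witness: 413 is composite.

186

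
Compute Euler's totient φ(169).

156

Factor: 169 = 13^2.
φ(169) = 13^1·(13−1) = 156.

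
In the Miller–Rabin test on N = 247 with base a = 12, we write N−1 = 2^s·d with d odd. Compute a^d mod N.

247 − 1 = 246 = 2^1 · 123, so d = 123.
12^1 ≡ 12 (mod 247)
12^2 ≡ 12^2 = 144 ≡ 144 (mod 247)
12^4 ≡ 144^2 = 20736 ≡ 235 (mod 247)
12^8 ≡ 235^2 = 55225 ≡ 144 (mod 247)
12^16 ≡ 144^2 = 20736 ≡ 235 (mod 247)
12^32 ≡ 235^2 = 55225 ≡ 144 (mod 247)
12^64 ≡ 144^2 = 20736 ≡ 235 (mod 247)
123 = 64 + 32 + 16 + 8 + 2 + 1 in binary powers of 2.
So 12^123 ≡ 235 · 144 · 235 · 144 · 144 · 12 ≡ 246 (mod 247).
Since 12^d ≡ 246 (mod 247), base 12 does not prove 247 composite.

246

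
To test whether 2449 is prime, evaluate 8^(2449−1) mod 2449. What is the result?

2279

8^1 ≡ 8 (mod 2449)
8^2 ≡ 8^2 = 64 ≡ 64 (mod 2449)
8^4 ≡ 64^2 = 4096 ≡ 1647 (mod 2449)
8^8 ≡ 1647^2 = 2712609 ≡ 1566 (mod 2449)
8^16 ≡ 1566^2 = 2452356 ≡ 907 (mod 2449)
8^32 ≡ 907^2 = 822649 ≡ 2234 (mod 2449)
8^64 ≡ 2234^2 = 4990756 ≡ 2143 (mod 2449)
8^128 ≡ 2143^2 = 4592449 ≡ 574 (mod 2449)
8^256 ≡ 574^2 = 329476 ≡ 1310 (mod 2449)
8^512 ≡ 1310^2 = 1716100 ≡ 1800 (mod 2449)
8^1024 ≡ 1800^2 = 3240000 ≡ 2422 (mod 2449)
8^2048 ≡ 2422^2 = 5866084 ≡ 729 (mod 2449)
2448 = 2048 + 256 + 128 + 16 in binary powers of 2.
So 8^2448 ≡ 729 · 1310 · 574 · 907 ≡ 2279 (mod 2449).
Since 2279 ≠ 1, base 8 is a Fermat witness: 2449 is composite.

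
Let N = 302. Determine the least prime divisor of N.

302 is even: 2 divides it.

2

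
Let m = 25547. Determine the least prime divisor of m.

25547 is odd.
Digit sum 23, not divisible by 3.
Ends in 7: not divisible by 5.
7: 25547 = 7·3649 + 4
11: 25547 = 11·2322 + 5
13: 25547 = 13·1965 + 2
17: 25547 = 17·1502 + 13
19: 25547 = 19·1344 + 11
23: 25547 = 23·1110 + 17
29: 25547 = 29·880 + 27
31: 25547 = 31·824 + 3
37: 25547 = 37·690 + 17
41: 25547 = 41·623 + 4
43: 25547 = 43·594 + 5
47: 25547 = 47·543 + 26
53: 25547 = 53·482 + 1
59: 25547 = 59·433

59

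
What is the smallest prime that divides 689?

13

689 is odd.
Digit sum 23, not divisible by 3.
Ends in 9: not divisible by 5.
7: 689 = 7·98 + 3
11: 689 = 11·62 + 7
13: 689 = 13·53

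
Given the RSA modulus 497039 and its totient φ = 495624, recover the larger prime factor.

φ(n) = (p−1)(q−1) = n − (p+q) + 1, so p + q = 497039 − 495624 + 1 = 1416.
p and q are the roots of t² − 1416t + 497039 = 0.
Discriminant: 1416² − 4·497039 = 2005056 − 1988156 = 16900; √16900 = 130.
q = (1416 − 130)/2 = 643, p = (1416 + 130)/2 = 773.
Check: 643 · 773 = 497039.

773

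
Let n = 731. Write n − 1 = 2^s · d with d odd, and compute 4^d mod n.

4

731 − 1 = 730 = 2^1 · 365, so d = 365.
4^1 ≡ 4 (mod 731)
4^2 ≡ 4^2 = 16 ≡ 16 (mod 731)
4^4 ≡ 16^2 = 256 ≡ 256 (mod 731)
4^8 ≡ 256^2 = 65536 ≡ 477 (mod 731)
4^16 ≡ 477^2 = 227529 ≡ 188 (mod 731)
4^32 ≡ 188^2 = 35344 ≡ 256 (mod 731)
4^64 ≡ 256^2 = 65536 ≡ 477 (mod 731)
4^128 ≡ 477^2 = 227529 ≡ 188 (mod 731)
4^256 ≡ 188^2 = 35344 ≡ 256 (mod 731)
365 = 256 + 64 + 32 + 8 + 4 + 1 in binary powers of 2.
So 4^365 ≡ 256 · 477 · 256 · 477 · 256 · 4 ≡ 4 (mod 731).
Squaring chain: 4; never reaches −1, so base 4 is a Miller–Rabin witness that 731 is composite.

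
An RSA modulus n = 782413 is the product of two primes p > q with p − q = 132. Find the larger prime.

953

Since p = q + 132, we have 782413 = q(q + 132), so q² + 132q − 782413 = 0.
Discriminant: 132² + 4·782413 = 17424 + 3129652 = 3147076; √3147076 = 1774.
q = (−132 + 1774)/2 = 821, and p = q + 132 = 953.
Check: 821 · 953 = 782413.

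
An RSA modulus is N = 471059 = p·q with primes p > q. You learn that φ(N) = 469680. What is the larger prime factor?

φ(n) = (p−1)(q−1) = n − (p+q) + 1, so p + q = 471059 − 469680 + 1 = 1380.
p and q are the roots of t² − 1380t + 471059 = 0.
Discriminant: 1380² − 4·471059 = 1904400 − 1884236 = 20164; √20164 = 142.
q = (1380 − 142)/2 = 619, p = (1380 + 142)/2 = 761.
Check: 619 · 761 = 471059.

761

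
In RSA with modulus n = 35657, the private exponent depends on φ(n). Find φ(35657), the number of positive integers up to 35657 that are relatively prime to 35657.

35280

Factor: 35657 = 181 · 197.
φ(35657) = (181−1) · (197−1) = 180 · 196 = 35280.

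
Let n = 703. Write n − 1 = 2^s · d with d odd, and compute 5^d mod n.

703 − 1 = 702 = 2^1 · 351, so d = 351.
5^1 ≡ 5 (mod 703)
5^2 ≡ 5^2 = 25 ≡ 25 (mod 703)
5^4 ≡ 25^2 = 625 ≡ 625 (mod 703)
5^8 ≡ 625^2 = 390625 ≡ 460 (mod 703)
5^16 ≡ 460^2 = 211600 ≡ 700 (mod 703)
5^32 ≡ 700^2 = 490000 ≡ 9 (mod 703)
5^64 ≡ 9^2 = 81 ≡ 81 (mod 703)
5^128 ≡ 81^2 = 6561 ≡ 234 (mod 703)
5^256 ≡ 234^2 = 54756 ≡ 625 (mod 703)
351 = 256 + 64 + 16 + 8 + 4 + 2 + 1 in binary powers of 2.
So 5^351 ≡ 625 · 81 · 700 · 460 · 625 · 25 · 5 ≡ 438 (mod 703).
Squaring chain: 438; never reaches −1, so base 5 is a Miller–Rabin witness that 703 is composite.

438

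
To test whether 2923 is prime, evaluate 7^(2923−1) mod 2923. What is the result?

7^1 ≡ 7 (mod 2923)
7^2 ≡ 7^2 = 49 ≡ 49 (mod 2923)
7^4 ≡ 49^2 = 2401 ≡ 2401 (mod 2923)
7^8 ≡ 2401^2 = 5764801 ≡ 645 (mod 2923)
7^16 ≡ 645^2 = 416025 ≡ 959 (mod 2923)
7^32 ≡ 959^2 = 919681 ≡ 1859 (mod 2923)
7^64 ≡ 1859^2 = 3455881 ≡ 895 (mod 2923)
7^128 ≡ 895^2 = 801025 ≡ 123 (mod 2923)
7^256 ≡ 123^2 = 15129 ≡ 514 (mod 2923)
7^512 ≡ 514^2 = 264196 ≡ 1126 (mod 2923)
7^1024 ≡ 1126^2 = 1267876 ≡ 2217 (mod 2923)
7^2048 ≡ 2217^2 = 4915089 ≡ 1526 (mod 2923)
2922 = 2048 + 512 + 256 + 64 + 32 + 8 + 2 in binary powers of 2.
So 7^2922 ≡ 1526 · 1126 · 514 · 895 · 1859 · 645 · 49 ≡ 433 (mod 2923).
Since 433 ≠ 1, base 7 is a Fermat witness: 2923 is composite.

433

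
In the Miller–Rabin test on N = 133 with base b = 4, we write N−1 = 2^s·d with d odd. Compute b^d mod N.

133 − 1 = 132 = 2^2 · 33, so d = 33.
4^1 ≡ 4 (mod 133)
4^2 ≡ 4^2 = 16 ≡ 16 (mod 133)
4^4 ≡ 16^2 = 256 ≡ 123 (mod 133)
4^8 ≡ 123^2 = 15129 ≡ 100 (mod 133)
4^16 ≡ 100^2 = 10000 ≡ 25 (mod 133)
4^32 ≡ 25^2 = 625 ≡ 93 (mod 133)
33 = 32 + 1 in binary powers of 2.
So 4^33 ≡ 93 · 4 ≡ 106 (mod 133).
Squaring chain: 106 → 64; never reaches −1, so base 4 is a Miller–Rabin witness that 133 is composite.

106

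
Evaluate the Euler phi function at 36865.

28800

Factor: 36865 = 5 · 73 · 101.
φ(36865) = (5−1) · (73−1) · (101−1) = 4 · 72 · 100 = 28800.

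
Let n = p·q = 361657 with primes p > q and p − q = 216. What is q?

Since p = q + 216, we have 361657 = q(q + 216), so q² + 216q − 361657 = 0.
Discriminant: 216² + 4·361657 = 46656 + 1446628 = 1493284; √1493284 = 1222.
q = (−216 + 1222)/2 = 503, and p = q + 216 = 719.
Check: 503 · 719 = 361657.

503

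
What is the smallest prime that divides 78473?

97

78473 is odd.
Digit sum 29, not divisible by 3.
Ends in 3: not divisible by 5.
7: 78473 = 7·11210 + 3
11: 78473 = 11·7133 + 10
13: 78473 = 13·6036 + 5
17: 78473 = 17·4616 + 1
19: 78473 = 19·4130 + 3
23: 78473 = 23·3411 + 20
29: 78473 = 29·2705 + 28
31: 78473 = 31·2531 + 12
37: 78473 = 37·2120 + 33
41: 78473 = 41·1913 + 40
43: 78473 = 43·1824 + 41
47: 78473 = 47·1669 + 30
53: 78473 = 53·1480 + 33
59: 78473 = 59·1330 + 3
61: 78473 = 61·1286 + 27
67: 78473 = 67·1171 + 16
71: 78473 = 71·1105 + 18
73: 78473 = 73·1074 + 71
79: 78473 = 79·993 + 26
83: 78473 = 83·945 + 38
89: 78473 = 89·881 + 64
97: 78473 = 97·809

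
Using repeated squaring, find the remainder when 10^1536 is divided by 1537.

10^1 ≡ 10 (mod 1537)
10^2 ≡ 10^2 = 100 ≡ 100 (mod 1537)
10^4 ≡ 100^2 = 10000 ≡ 778 (mod 1537)
10^8 ≡ 778^2 = 605284 ≡ 1243 (mod 1537)
10^16 ≡ 1243^2 = 1545049 ≡ 364 (mod 1537)
10^32 ≡ 364^2 = 132496 ≡ 314 (mod 1537)
10^64 ≡ 314^2 = 98596 ≡ 228 (mod 1537)
10^128 ≡ 228^2 = 51984 ≡ 1263 (mod 1537)
10^256 ≡ 1263^2 = 1595169 ≡ 1300 (mod 1537)
10^512 ≡ 1300^2 = 1690000 ≡ 837 (mod 1537)
10^1024 ≡ 837^2 = 700569 ≡ 1234 (mod 1537)
1536 = 1024 + 512 in binary powers of 2.
So 10^1536 ≡ 1234 · 837 ≡ 1531 (mod 1537).
Since 1531 ≠ 1, base 10 is a Fermat witness: 1537 is composite.

1531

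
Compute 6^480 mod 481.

6^1 ≡ 6 (mod 481)
6^2 ≡ 6^2 = 36 ≡ 36 (mod 481)
6^4 ≡ 36^2 = 1296 ≡ 334 (mod 481)
6^8 ≡ 334^2 = 111556 ≡ 445 (mod 481)
6^16 ≡ 445^2 = 198025 ≡ 334 (mod 481)
6^32 ≡ 334^2 = 111556 ≡ 445 (mod 481)
6^64 ≡ 445^2 = 198025 ≡ 334 (mod 481)
6^128 ≡ 334^2 = 111556 ≡ 445 (mod 481)
6^256 ≡ 445^2 = 198025 ≡ 334 (mod 481)
480 = 256 + 128 + 64 + 32 in binary powers of 2.
So 6^480 ≡ 334 · 445 · 334 · 445 ≡ 1 (mod 481).
Since the result is 1, base 6 gives no evidence that 481 is composite.

1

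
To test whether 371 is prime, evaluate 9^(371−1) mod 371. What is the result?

275

9^1 ≡ 9 (mod 371)
9^2 ≡ 9^2 = 81 ≡ 81 (mod 371)
9^4 ≡ 81^2 = 6561 ≡ 254 (mod 371)
9^8 ≡ 254^2 = 64516 ≡ 333 (mod 371)
9^16 ≡ 333^2 = 110889 ≡ 331 (mod 371)
9^32 ≡ 331^2 = 109561 ≡ 116 (mod 371)
9^64 ≡ 116^2 = 13456 ≡ 100 (mod 371)
9^128 ≡ 100^2 = 10000 ≡ 354 (mod 371)
9^256 ≡ 354^2 = 125316 ≡ 289 (mod 371)
370 = 256 + 64 + 32 + 16 + 2 in binary powers of 2.
So 9^370 ≡ 289 · 100 · 116 · 331 · 81 ≡ 275 (mod 371).
Since 275 ≠ 1, base 9 is a Fermat witness: 371 is composite.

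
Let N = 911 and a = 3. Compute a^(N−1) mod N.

3^1 ≡ 3 (mod 911)
3^2 ≡ 3^2 = 9 ≡ 9 (mod 911)
3^4 ≡ 9^2 = 81 ≡ 81 (mod 911)
3^8 ≡ 81^2 = 6561 ≡ 184 (mod 911)
3^16 ≡ 184^2 = 33856 ≡ 149 (mod 911)
3^32 ≡ 149^2 = 22201 ≡ 337 (mod 911)
3^64 ≡ 337^2 = 113569 ≡ 605 (mod 911)
3^128 ≡ 605^2 = 366025 ≡ 714 (mod 911)
3^256 ≡ 714^2 = 509796 ≡ 547 (mod 911)
3^512 ≡ 547^2 = 299209 ≡ 401 (mod 911)
910 = 512 + 256 + 128 + 8 + 4 + 2 in binary powers of 2.
So 3^910 ≡ 401 · 547 · 714 · 184 · 81 · 9 ≡ 1 (mod 911).
Since the result is 1, base 3 gives no evidence that 911 is composite.

1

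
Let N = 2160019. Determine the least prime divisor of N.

2160019 is odd.
Digit sum 19, not divisible by 3.
Ends in 9: not divisible by 5.
7: 2160019 = 7·308574 + 1
11: 2160019 = 11·196365 + 4
13: 2160019 = 13·166155 + 4
17: 2160019 = 17·127059 + 16
19: 2160019 = 19·113685 + 4
23: 2160019 = 23·93913 + 20
29: 2160019 = 29·74483 + 12
31: 2160019 = 31·69678 + 1
37: 2160019 = 37·58378 + 33
41: 2160019 = 41·52683 + 16
43: 2160019 = 43·50233

43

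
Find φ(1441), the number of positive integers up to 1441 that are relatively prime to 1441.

Factor: 1441 = 11 · 131.
φ(1441) = (11−1) · (131−1) = 10 · 130 = 1300.

1300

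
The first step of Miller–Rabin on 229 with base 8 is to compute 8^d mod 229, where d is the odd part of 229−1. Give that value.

229 − 1 = 228 = 2^2 · 57, so d = 57.
8^1 ≡ 8 (mod 229)
8^2 ≡ 8^2 = 64 ≡ 64 (mod 229)
8^4 ≡ 64^2 = 4096 ≡ 203 (mod 229)
8^8 ≡ 203^2 = 41209 ≡ 218 (mod 229)
8^16 ≡ 218^2 = 47524 ≡ 121 (mod 229)
8^32 ≡ 121^2 = 14641 ≡ 214 (mod 229)
57 = 32 + 16 + 8 + 1 in binary powers of 2.
So 8^57 ≡ 214 · 121 · 218 · 8 ≡ 107 (mod 229).
Squaring chain: 107 → 228; reaches −1, so base 8 does not prove 229 composite.

107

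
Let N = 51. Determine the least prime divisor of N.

51 is odd.
Digit sum 6, divisible by 3.

3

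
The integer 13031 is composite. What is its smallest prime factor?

13031 is odd.
Digit sum 8, not divisible by 3.
Ends in 1: not divisible by 5.
7: 13031 = 7·1861 + 4
11: 13031 = 11·1184 + 7
13: 13031 = 13·1002 + 5
17: 13031 = 17·766 + 9
19: 13031 = 19·685 + 16
23: 13031 = 23·566 + 13
29: 13031 = 29·449 + 10
31: 13031 = 31·420 + 11
37: 13031 = 37·352 + 7
41: 13031 = 41·317 + 34
43: 13031 = 43·303 + 2
47: 13031 = 47·277 + 12
53: 13031 = 53·245 + 46
59: 13031 = 59·220 + 51
61: 13031 = 61·213 + 38
67: 13031 = 67·194 + 33
71: 13031 = 71·183 + 38
73: 13031 = 73·178 + 37
79: 13031 = 79·164 + 75
83: 13031 = 83·157

83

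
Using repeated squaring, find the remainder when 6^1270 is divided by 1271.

583

6^1 ≡ 6 (mod 1271)
6^2 ≡ 6^2 = 36 ≡ 36 (mod 1271)
6^4 ≡ 36^2 = 1296 ≡ 25 (mod 1271)
6^8 ≡ 25^2 = 625 ≡ 625 (mod 1271)
6^16 ≡ 625^2 = 390625 ≡ 428 (mod 1271)
6^32 ≡ 428^2 = 183184 ≡ 160 (mod 1271)
6^64 ≡ 160^2 = 25600 ≡ 180 (mod 1271)
6^128 ≡ 180^2 = 32400 ≡ 625 (mod 1271)
6^256 ≡ 625^2 = 390625 ≡ 428 (mod 1271)
6^512 ≡ 428^2 = 183184 ≡ 160 (mod 1271)
6^1024 ≡ 160^2 = 25600 ≡ 180 (mod 1271)
1270 = 1024 + 128 + 64 + 32 + 16 + 4 + 2 in binary powers of 2.
So 6^1270 ≡ 180 · 625 · 180 · 160 · 428 · 25 · 36 ≡ 583 (mod 1271).
Since 583 ≠ 1, base 6 is a Fermat witness: 1271 is composite.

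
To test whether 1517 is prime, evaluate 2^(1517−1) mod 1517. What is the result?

2^1 ≡ 2 (mod 1517)
2^2 ≡ 2^2 = 4 ≡ 4 (mod 1517)
2^4 ≡ 4^2 = 16 ≡ 16 (mod 1517)
2^8 ≡ 16^2 = 256 ≡ 256 (mod 1517)
2^16 ≡ 256^2 = 65536 ≡ 305 (mod 1517)
2^32 ≡ 305^2 = 93025 ≡ 488 (mod 1517)
2^64 ≡ 488^2 = 238144 ≡ 1492 (mod 1517)
2^128 ≡ 1492^2 = 2226064 ≡ 625 (mod 1517)
2^256 ≡ 625^2 = 390625 ≡ 756 (mod 1517)
2^512 ≡ 756^2 = 571536 ≡ 1144 (mod 1517)
2^1024 ≡ 1144^2 = 1308736 ≡ 1082 (mod 1517)
1516 = 1024 + 256 + 128 + 64 + 32 + 8 + 4 in binary powers of 2.
So 2^1516 ≡ 1082 · 756 · 625 · 1492 · 488 · 256 · 16 ≡ 756 (mod 1517).
Since 756 ≠ 1, base 2 is a Fermat witness: 1517 is composite.

756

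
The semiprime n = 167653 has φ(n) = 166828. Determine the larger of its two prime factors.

φ(n) = (p−1)(q−1) = n − (p+q) + 1, so p + q = 167653 − 166828 + 1 = 826.
p and q are the roots of t² − 826t + 167653 = 0.
Discriminant: 826² − 4·167653 = 682276 − 670612 = 11664; √11664 = 108.
q = (826 − 108)/2 = 359, p = (826 + 108)/2 = 467.
Check: 359 · 467 = 167653.

467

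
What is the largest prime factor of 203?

203 = 7 · 29
29 is prime.
So 203 = 7 · 29; the largest prime factor is 29.

29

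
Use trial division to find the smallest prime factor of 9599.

29

9599 is odd.
Digit sum 32, not divisible by 3.
Ends in 9: not divisible by 5.
7: 9599 = 7·1371 + 2
11: 9599 = 11·872 + 7
13: 9599 = 13·738 + 5
17: 9599 = 17·564 + 11
19: 9599 = 19·505 + 4
23: 9599 = 23·417 + 8
29: 9599 = 29·331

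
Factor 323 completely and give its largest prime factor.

323 = 17 · 19
19 is prime.
So 323 = 17 · 19; the largest prime factor is 19.

19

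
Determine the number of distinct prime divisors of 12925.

12925 = 5^2 · 517
517 = 11 · 47
12925 = 5^2 · 11 · 47, which has 3 distinct prime factors.

3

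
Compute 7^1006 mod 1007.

7^1 ≡ 7 (mod 1007)
7^2 ≡ 7^2 = 49 ≡ 49 (mod 1007)
7^4 ≡ 49^2 = 2401 ≡ 387 (mod 1007)
7^8 ≡ 387^2 = 149769 ≡ 733 (mod 1007)
7^16 ≡ 733^2 = 537289 ≡ 558 (mod 1007)
7^32 ≡ 558^2 = 311364 ≡ 201 (mod 1007)
7^64 ≡ 201^2 = 40401 ≡ 121 (mod 1007)
7^128 ≡ 121^2 = 14641 ≡ 543 (mod 1007)
7^256 ≡ 543^2 = 294849 ≡ 805 (mod 1007)
7^512 ≡ 805^2 = 648025 ≡ 524 (mod 1007)
1006 = 512 + 256 + 128 + 64 + 32 + 8 + 4 + 2 in binary powers of 2.
So 7^1006 ≡ 524 · 805 · 543 · 121 · 201 · 733 · 387 · 49 ≡ 577 (mod 1007).
Since 577 ≠ 1, base 7 is a Fermat witness: 1007 is composite.

577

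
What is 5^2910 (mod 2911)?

2131

5^1 ≡ 5 (mod 2911)
5^2 ≡ 5^2 = 25 ≡ 25 (mod 2911)
5^4 ≡ 25^2 = 625 ≡ 625 (mod 2911)
5^8 ≡ 625^2 = 390625 ≡ 551 (mod 2911)
5^16 ≡ 551^2 = 303601 ≡ 857 (mod 2911)
5^32 ≡ 857^2 = 734449 ≡ 877 (mod 2911)
5^64 ≡ 877^2 = 769129 ≡ 625 (mod 2911)
5^128 ≡ 625^2 = 390625 ≡ 551 (mod 2911)
5^256 ≡ 551^2 = 303601 ≡ 857 (mod 2911)
5^512 ≡ 857^2 = 734449 ≡ 877 (mod 2911)
5^1024 ≡ 877^2 = 769129 ≡ 625 (mod 2911)
5^2048 ≡ 625^2 = 390625 ≡ 551 (mod 2911)
2910 = 2048 + 512 + 256 + 64 + 16 + 8 + 4 + 2 in binary powers of 2.
So 5^2910 ≡ 551 · 877 · 857 · 625 · 857 · 551 · 625 · 25 ≡ 2131 (mod 2911).
Since 2131 ≠ 1, base 5 is a Fermat witness: 2911 is composite.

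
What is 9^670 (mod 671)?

1

9^1 ≡ 9 (mod 671)
9^2 ≡ 9^2 = 81 ≡ 81 (mod 671)
9^4 ≡ 81^2 = 6561 ≡ 522 (mod 671)
9^8 ≡ 522^2 = 272484 ≡ 58 (mod 671)
9^16 ≡ 58^2 = 3364 ≡ 9 (mod 671)
9^32 ≡ 9^2 = 81 ≡ 81 (mod 671)
9^64 ≡ 81^2 = 6561 ≡ 522 (mod 671)
9^128 ≡ 522^2 = 272484 ≡ 58 (mod 671)
9^256 ≡ 58^2 = 3364 ≡ 9 (mod 671)
9^512 ≡ 9^2 = 81 ≡ 81 (mod 671)
670 = 512 + 128 + 16 + 8 + 4 + 2 in binary powers of 2.
So 9^670 ≡ 81 · 58 · 9 · 58 · 522 · 81 ≡ 1 (mod 671).
Since the result is 1, base 9 gives no evidence that 671 is composite.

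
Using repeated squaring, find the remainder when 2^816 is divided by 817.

102

2^1 ≡ 2 (mod 817)
2^2 ≡ 2^2 = 4 ≡ 4 (mod 817)
2^4 ≡ 4^2 = 16 ≡ 16 (mod 817)
2^8 ≡ 16^2 = 256 ≡ 256 (mod 817)
2^16 ≡ 256^2 = 65536 ≡ 176 (mod 817)
2^32 ≡ 176^2 = 30976 ≡ 747 (mod 817)
2^64 ≡ 747^2 = 558009 ≡ 815 (mod 817)
2^128 ≡ 815^2 = 664225 ≡ 4 (mod 817)
2^256 ≡ 4^2 = 16 ≡ 16 (mod 817)
2^512 ≡ 16^2 = 256 ≡ 256 (mod 817)
816 = 512 + 256 + 32 + 16 in binary powers of 2.
So 2^816 ≡ 256 · 16 · 747 · 176 ≡ 102 (mod 817).
Since 102 ≠ 1, base 2 is a Fermat witness: 817 is composite.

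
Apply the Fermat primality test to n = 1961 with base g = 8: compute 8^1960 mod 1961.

1765

8^1 ≡ 8 (mod 1961)
8^2 ≡ 8^2 = 64 ≡ 64 (mod 1961)
8^4 ≡ 64^2 = 4096 ≡ 174 (mod 1961)
8^8 ≡ 174^2 = 30276 ≡ 861 (mod 1961)
8^16 ≡ 861^2 = 741321 ≡ 63 (mod 1961)
8^32 ≡ 63^2 = 3969 ≡ 47 (mod 1961)
8^64 ≡ 47^2 = 2209 ≡ 248 (mod 1961)
8^128 ≡ 248^2 = 61504 ≡ 713 (mod 1961)
8^256 ≡ 713^2 = 508369 ≡ 470 (mod 1961)
8^512 ≡ 470^2 = 220900 ≡ 1268 (mod 1961)
8^1024 ≡ 1268^2 = 1607824 ≡ 1765 (mod 1961)
1960 = 1024 + 512 + 256 + 128 + 32 + 8 in binary powers of 2.
So 8^1960 ≡ 1765 · 1268 · 470 · 713 · 47 · 861 ≡ 1765 (mod 1961).
Since 1765 ≠ 1, base 8 is a Fermat witness: 1961 is composite.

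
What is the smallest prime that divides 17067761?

17067761 is odd.
Digit sum 35, not divisible by 3.
Ends in 1: not divisible by 5.
7: 17067761 = 7·2438251 + 4
11: 17067761 = 11·1551614 + 7
13: 17067761 = 13·1312904 + 9
17: 17067761 = 17·1003985 + 16
19: 17067761 = 19·898303 + 4
23: 17067761 = 23·742076 + 13
29: 17067761 = 29·588543 + 14
31: 17067761 = 31·550572 + 29
37: 17067761 = 37·461290 + 31
41: 17067761 = 41·416286 + 35
43: 17067761 = 43·396924 + 29
47: 17067761 = 47·363143 + 40
53: 17067761 = 53·322033 + 12
59: 17067761 = 59·289284 + 5
61: 17067761 = 61·279799 + 22
67: 17067761 = 67·254742 + 47
71: 17067761 = 71·240391

71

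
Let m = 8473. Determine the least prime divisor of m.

37

8473 is odd.
Digit sum 22, not divisible by 3.
Ends in 3: not divisible by 5.
7: 8473 = 7·1210 + 3
11: 8473 = 11·770 + 3
13: 8473 = 13·651 + 10
17: 8473 = 17·498 + 7
19: 8473 = 19·445 + 18
23: 8473 = 23·368 + 9
29: 8473 = 29·292 + 5
31: 8473 = 31·273 + 10
37: 8473 = 37·229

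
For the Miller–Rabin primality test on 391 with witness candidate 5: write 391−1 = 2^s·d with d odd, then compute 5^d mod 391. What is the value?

391 − 1 = 390 = 2^1 · 195, so d = 195.
5^1 ≡ 5 (mod 391)
5^2 ≡ 5^2 = 25 ≡ 25 (mod 391)
5^4 ≡ 25^2 = 625 ≡ 234 (mod 391)
5^8 ≡ 234^2 = 54756 ≡ 16 (mod 391)
5^16 ≡ 16^2 = 256 ≡ 256 (mod 391)
5^32 ≡ 256^2 = 65536 ≡ 239 (mod 391)
5^64 ≡ 239^2 = 57121 ≡ 35 (mod 391)
5^128 ≡ 35^2 = 1225 ≡ 52 (mod 391)
195 = 128 + 64 + 2 + 1 in binary powers of 2.
So 5^195 ≡ 52 · 35 · 25 · 5 ≡ 329 (mod 391).
Squaring chain: 329; never reaches −1, so base 5 is a Miller–Rabin witness that 391 is composite.

329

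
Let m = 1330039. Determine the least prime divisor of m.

37

1330039 is odd.
Digit sum 19, not divisible by 3.
Ends in 9: not divisible by 5.
7: 1330039 = 7·190005 + 4
11: 1330039 = 11·120912 + 7
13: 1330039 = 13·102310 + 9
17: 1330039 = 17·78237 + 10
19: 1330039 = 19·70002 + 1
23: 1330039 = 23·57827 + 18
29: 1330039 = 29·45863 + 12
31: 1330039 = 31·42904 + 15
37: 1330039 = 37·35947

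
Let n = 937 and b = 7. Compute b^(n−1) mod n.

7^1 ≡ 7 (mod 937)
7^2 ≡ 7^2 = 49 ≡ 49 (mod 937)
7^4 ≡ 49^2 = 2401 ≡ 527 (mod 937)
7^8 ≡ 527^2 = 277729 ≡ 377 (mod 937)
7^16 ≡ 377^2 = 142129 ≡ 642 (mod 937)
7^32 ≡ 642^2 = 412164 ≡ 821 (mod 937)
7^64 ≡ 821^2 = 674041 ≡ 338 (mod 937)
7^128 ≡ 338^2 = 114244 ≡ 867 (mod 937)
7^256 ≡ 867^2 = 751689 ≡ 215 (mod 937)
7^512 ≡ 215^2 = 46225 ≡ 312 (mod 937)
936 = 512 + 256 + 128 + 32 + 8 in binary powers of 2.
So 7^936 ≡ 312 · 215 · 867 · 821 · 377 ≡ 1 (mod 937).
Since the result is 1, base 7 gives no evidence that 937 is composite.

1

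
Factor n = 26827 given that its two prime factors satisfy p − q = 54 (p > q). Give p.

Since p = q + 54, we have 26827 = q(q + 54), so q² + 54q − 26827 = 0.
Discriminant: 54² + 4·26827 = 2916 + 107308 = 110224; √110224 = 332.
q = (−54 + 332)/2 = 139, and p = q + 54 = 193.
Check: 139 · 193 = 26827.

193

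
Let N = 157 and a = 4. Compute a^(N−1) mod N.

1

4^1 ≡ 4 (mod 157)
4^2 ≡ 4^2 = 16 ≡ 16 (mod 157)
4^4 ≡ 16^2 = 256 ≡ 99 (mod 157)
4^8 ≡ 99^2 = 9801 ≡ 67 (mod 157)
4^16 ≡ 67^2 = 4489 ≡ 93 (mod 157)
4^32 ≡ 93^2 = 8649 ≡ 14 (mod 157)
4^64 ≡ 14^2 = 196 ≡ 39 (mod 157)
4^128 ≡ 39^2 = 1521 ≡ 108 (mod 157)
156 = 128 + 16 + 8 + 4 in binary powers of 2.
So 4^156 ≡ 108 · 93 · 67 · 99 ≡ 1 (mod 157).
Since the result is 1, base 4 gives no evidence that 157 is composite.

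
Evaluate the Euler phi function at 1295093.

Factor: 1295093 = 73 · 113 · 157.
φ(1295093) = (73−1) · (113−1) · (157−1) = 72 · 112 · 156 = 1257984.

1257984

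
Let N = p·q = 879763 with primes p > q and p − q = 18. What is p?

947

Since p = q + 18, we have 879763 = q(q + 18), so q² + 18q − 879763 = 0.
Discriminant: 18² + 4·879763 = 324 + 3519052 = 3519376; √3519376 = 1876.
q = (−18 + 1876)/2 = 929, and p = q + 18 = 947.
Check: 929 · 947 = 879763.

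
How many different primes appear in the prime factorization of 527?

527 = 17 · 31
527 = 17 · 31, which has 2 distinct prime factors.

2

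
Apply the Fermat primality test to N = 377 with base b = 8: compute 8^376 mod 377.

53

8^1 ≡ 8 (mod 377)
8^2 ≡ 8^2 = 64 ≡ 64 (mod 377)
8^4 ≡ 64^2 = 4096 ≡ 326 (mod 377)
8^8 ≡ 326^2 = 106276 ≡ 339 (mod 377)
8^16 ≡ 339^2 = 114921 ≡ 313 (mod 377)
8^32 ≡ 313^2 = 97969 ≡ 326 (mod 377)
8^64 ≡ 326^2 = 106276 ≡ 339 (mod 377)
8^128 ≡ 339^2 = 114921 ≡ 313 (mod 377)
8^256 ≡ 313^2 = 97969 ≡ 326 (mod 377)
376 = 256 + 64 + 32 + 16 + 8 in binary powers of 2.
So 8^376 ≡ 326 · 339 · 326 · 313 · 339 ≡ 53 (mod 377).
Since 53 ≠ 1, base 8 is a Fermat witness: 377 is composite.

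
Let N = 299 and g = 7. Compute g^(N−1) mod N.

108

7^1 ≡ 7 (mod 299)
7^2 ≡ 7^2 = 49 ≡ 49 (mod 299)
7^4 ≡ 49^2 = 2401 ≡ 9 (mod 299)
7^8 ≡ 9^2 = 81 ≡ 81 (mod 299)
7^16 ≡ 81^2 = 6561 ≡ 282 (mod 299)
7^32 ≡ 282^2 = 79524 ≡ 289 (mod 299)
7^64 ≡ 289^2 = 83521 ≡ 100 (mod 299)
7^128 ≡ 100^2 = 10000 ≡ 133 (mod 299)
7^256 ≡ 133^2 = 17689 ≡ 48 (mod 299)
298 = 256 + 32 + 8 + 2 in binary powers of 2.
So 7^298 ≡ 48 · 289 · 81 · 49 ≡ 108 (mod 299).
Since 108 ≠ 1, base 7 is a Fermat witness: 299 is composite.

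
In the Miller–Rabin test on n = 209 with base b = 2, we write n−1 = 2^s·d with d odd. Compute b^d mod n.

41

209 − 1 = 208 = 2^4 · 13, so d = 13.
2^1 ≡ 2 (mod 209)
2^2 ≡ 2^2 = 4 ≡ 4 (mod 209)
2^4 ≡ 4^2 = 16 ≡ 16 (mod 209)
2^8 ≡ 16^2 = 256 ≡ 47 (mod 209)
13 = 8 + 4 + 1 in binary powers of 2.
So 2^13 ≡ 47 · 16 · 2 ≡ 41 (mod 209).
Squaring chain: 41 → 9 → 81 → 82; never reaches −1, so base 2 is a Miller–Rabin witness that 209 is composite.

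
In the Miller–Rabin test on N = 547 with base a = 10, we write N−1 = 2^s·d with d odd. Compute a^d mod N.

547 − 1 = 546 = 2^1 · 273, so d = 273.
10^1 ≡ 10 (mod 547)
10^2 ≡ 10^2 = 100 ≡ 100 (mod 547)
10^4 ≡ 100^2 = 10000 ≡ 154 (mod 547)
10^8 ≡ 154^2 = 23716 ≡ 195 (mod 547)
10^16 ≡ 195^2 = 38025 ≡ 282 (mod 547)
10^32 ≡ 282^2 = 79524 ≡ 209 (mod 547)
10^64 ≡ 209^2 = 43681 ≡ 468 (mod 547)
10^128 ≡ 468^2 = 219024 ≡ 224 (mod 547)
10^256 ≡ 224^2 = 50176 ≡ 399 (mod 547)
273 = 256 + 16 + 1 in binary powers of 2.
So 10^273 ≡ 399 · 282 · 10 ≡ 1 (mod 547).
Since 10^d ≡ 1 (mod 547), base 10 does not prove 547 composite.

1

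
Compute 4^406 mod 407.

70

4^1 ≡ 4 (mod 407)
4^2 ≡ 4^2 = 16 ≡ 16 (mod 407)
4^4 ≡ 16^2 = 256 ≡ 256 (mod 407)
4^8 ≡ 256^2 = 65536 ≡ 9 (mod 407)
4^16 ≡ 9^2 = 81 ≡ 81 (mod 407)
4^32 ≡ 81^2 = 6561 ≡ 49 (mod 407)
4^64 ≡ 49^2 = 2401 ≡ 366 (mod 407)
4^128 ≡ 366^2 = 133956 ≡ 53 (mod 407)
4^256 ≡ 53^2 = 2809 ≡ 367 (mod 407)
406 = 256 + 128 + 16 + 4 + 2 in binary powers of 2.
So 4^406 ≡ 367 · 53 · 81 · 256 · 16 ≡ 70 (mod 407).
Since 70 ≠ 1, base 4 is a Fermat witness: 407 is composite.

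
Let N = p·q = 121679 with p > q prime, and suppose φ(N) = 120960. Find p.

449

φ(n) = (p−1)(q−1) = n − (p+q) + 1, so p + q = 121679 − 120960 + 1 = 720.
p and q are the roots of t² − 720t + 121679 = 0.
Discriminant: 720² − 4·121679 = 518400 − 486716 = 31684; √31684 = 178.
q = (720 − 178)/2 = 271, p = (720 + 178)/2 = 449.
Check: 271 · 449 = 121679.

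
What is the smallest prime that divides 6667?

6667 is odd.
Digit sum 25, not divisible by 3.
Ends in 7: not divisible by 5.
7: 6667 = 7·952 + 3
11: 6667 = 11·606 + 1
13: 6667 = 13·512 + 11
17: 6667 = 17·392 + 3
19: 6667 = 19·350 + 17
23: 6667 = 23·289 + 20
29: 6667 = 29·229 + 26
31: 6667 = 31·215 + 2
37: 6667 = 37·180 + 7
41: 6667 = 41·162 + 25
43: 6667 = 43·155 + 2
47: 6667 = 47·141 + 40
53: 6667 = 53·125 + 42
59: 6667 = 59·113

59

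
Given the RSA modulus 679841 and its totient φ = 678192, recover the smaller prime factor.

φ(n) = (p−1)(q−1) = n − (p+q) + 1, so p + q = 679841 − 678192 + 1 = 1650.
p and q are the roots of t² − 1650t + 679841 = 0.
Discriminant: 1650² − 4·679841 = 2722500 − 2719364 = 3136; √3136 = 56.
q = (1650 − 56)/2 = 797, p = (1650 + 56)/2 = 853.
Check: 797 · 853 = 679841.

797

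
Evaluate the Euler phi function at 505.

Factor: 505 = 5 · 101.
φ(505) = (5−1) · (101−1) = 4 · 100 = 400.

400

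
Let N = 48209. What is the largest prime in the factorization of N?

48209 = 7 · 6887
6887 = 71 · 97
97 is prime.
So 48209 = 7 · 71 · 97; the largest prime factor is 97.

97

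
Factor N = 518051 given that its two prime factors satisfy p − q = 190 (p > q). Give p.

821

Since p = q + 190, we have 518051 = q(q + 190), so q² + 190q − 518051 = 0.
Discriminant: 190² + 4·518051 = 36100 + 2072204 = 2108304; √2108304 = 1452.
q = (−190 + 1452)/2 = 631, and p = q + 190 = 821.
Check: 631 · 821 = 518051.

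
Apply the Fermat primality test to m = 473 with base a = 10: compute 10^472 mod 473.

23

10^1 ≡ 10 (mod 473)
10^2 ≡ 10^2 = 100 ≡ 100 (mod 473)
10^4 ≡ 100^2 = 10000 ≡ 67 (mod 473)
10^8 ≡ 67^2 = 4489 ≡ 232 (mod 473)
10^16 ≡ 232^2 = 53824 ≡ 375 (mod 473)
10^32 ≡ 375^2 = 140625 ≡ 144 (mod 473)
10^64 ≡ 144^2 = 20736 ≡ 397 (mod 473)
10^128 ≡ 397^2 = 157609 ≡ 100 (mod 473)
10^256 ≡ 100^2 = 10000 ≡ 67 (mod 473)
472 = 256 + 128 + 64 + 16 + 8 in binary powers of 2.
So 10^472 ≡ 67 · 100 · 397 · 375 · 232 ≡ 23 (mod 473).
Since 23 ≠ 1, base 10 is a Fermat witness: 473 is composite.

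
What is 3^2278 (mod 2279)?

1257

3^1 ≡ 3 (mod 2279)
3^2 ≡ 3^2 = 9 ≡ 9 (mod 2279)
3^4 ≡ 9^2 = 81 ≡ 81 (mod 2279)
3^8 ≡ 81^2 = 6561 ≡ 2003 (mod 2279)
3^16 ≡ 2003^2 = 4012009 ≡ 969 (mod 2279)
3^32 ≡ 969^2 = 938961 ≡ 13 (mod 2279)
3^64 ≡ 13^2 = 169 ≡ 169 (mod 2279)
3^128 ≡ 169^2 = 28561 ≡ 1213 (mod 2279)
3^256 ≡ 1213^2 = 1471369 ≡ 1414 (mod 2279)
3^512 ≡ 1414^2 = 1999396 ≡ 713 (mod 2279)
3^1024 ≡ 713^2 = 508369 ≡ 152 (mod 2279)
3^2048 ≡ 152^2 = 23104 ≡ 314 (mod 2279)
2278 = 2048 + 128 + 64 + 32 + 4 + 2 in binary powers of 2.
So 3^2278 ≡ 314 · 1213 · 169 · 13 · 81 · 9 ≡ 1257 (mod 2279).
Since 1257 ≠ 1, base 3 is a Fermat witness: 2279 is composite.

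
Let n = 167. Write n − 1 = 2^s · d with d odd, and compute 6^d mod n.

1

167 − 1 = 166 = 2^1 · 83, so d = 83.
6^1 ≡ 6 (mod 167)
6^2 ≡ 6^2 = 36 ≡ 36 (mod 167)
6^4 ≡ 36^2 = 1296 ≡ 127 (mod 167)
6^8 ≡ 127^2 = 16129 ≡ 97 (mod 167)
6^16 ≡ 97^2 = 9409 ≡ 57 (mod 167)
6^32 ≡ 57^2 = 3249 ≡ 76 (mod 167)
6^64 ≡ 76^2 = 5776 ≡ 98 (mod 167)
83 = 64 + 16 + 2 + 1 in binary powers of 2.
So 6^83 ≡ 98 · 57 · 36 · 6 ≡ 1 (mod 167).
Since 6^d ≡ 1 (mod 167), base 6 does not prove 167 composite.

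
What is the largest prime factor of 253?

23

253 = 11 · 23
23 is prime.
So 253 = 11 · 23; the largest prime factor is 23.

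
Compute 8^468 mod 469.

442

8^1 ≡ 8 (mod 469)
8^2 ≡ 8^2 = 64 ≡ 64 (mod 469)
8^4 ≡ 64^2 = 4096 ≡ 344 (mod 469)
8^8 ≡ 344^2 = 118336 ≡ 148 (mod 469)
8^16 ≡ 148^2 = 21904 ≡ 330 (mod 469)
8^32 ≡ 330^2 = 108900 ≡ 92 (mod 469)
8^64 ≡ 92^2 = 8464 ≡ 22 (mod 469)
8^128 ≡ 22^2 = 484 ≡ 15 (mod 469)
8^256 ≡ 15^2 = 225 ≡ 225 (mod 469)
468 = 256 + 128 + 64 + 16 + 4 in binary powers of 2.
So 8^468 ≡ 225 · 15 · 22 · 330 · 344 ≡ 442 (mod 469).
Since 442 ≠ 1, base 8 is a Fermat witness: 469 is composite.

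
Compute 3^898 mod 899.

3^1 ≡ 3 (mod 899)
3^2 ≡ 3^2 = 9 ≡ 9 (mod 899)
3^4 ≡ 9^2 = 81 ≡ 81 (mod 899)
3^8 ≡ 81^2 = 6561 ≡ 268 (mod 899)
3^16 ≡ 268^2 = 71824 ≡ 803 (mod 899)
3^32 ≡ 803^2 = 644809 ≡ 226 (mod 899)
3^64 ≡ 226^2 = 51076 ≡ 732 (mod 899)
3^128 ≡ 732^2 = 535824 ≡ 20 (mod 899)
3^256 ≡ 20^2 = 400 ≡ 400 (mod 899)
3^512 ≡ 400^2 = 160000 ≡ 877 (mod 899)
898 = 512 + 256 + 128 + 2 in binary powers of 2.
So 3^898 ≡ 877 · 400 · 20 · 9 ≡ 38 (mod 899).
Since 38 ≠ 1, base 3 is a Fermat witness: 899 is composite.

38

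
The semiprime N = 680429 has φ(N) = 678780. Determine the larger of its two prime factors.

φ(n) = (p−1)(q−1) = n − (p+q) + 1, so p + q = 680429 − 678780 + 1 = 1650.
p and q are the roots of t² − 1650t + 680429 = 0.
Discriminant: 1650² − 4·680429 = 2722500 − 2721716 = 784; √784 = 28.
q = (1650 − 28)/2 = 811, p = (1650 + 28)/2 = 839.
Check: 811 · 839 = 680429.

839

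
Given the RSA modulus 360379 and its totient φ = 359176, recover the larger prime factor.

647

φ(n) = (p−1)(q−1) = n − (p+q) + 1, so p + q = 360379 − 359176 + 1 = 1204.
p and q are the roots of t² − 1204t + 360379 = 0.
Discriminant: 1204² − 4·360379 = 1449616 − 1441516 = 8100; √8100 = 90.
q = (1204 − 90)/2 = 557, p = (1204 + 90)/2 = 647.
Check: 557 · 647 = 360379.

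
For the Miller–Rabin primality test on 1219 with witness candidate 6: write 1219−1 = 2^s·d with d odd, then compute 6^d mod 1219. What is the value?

1219 − 1 = 1218 = 2^1 · 609, so d = 609.
6^1 ≡ 6 (mod 1219)
6^2 ≡ 6^2 = 36 ≡ 36 (mod 1219)
6^4 ≡ 36^2 = 1296 ≡ 77 (mod 1219)
6^8 ≡ 77^2 = 5929 ≡ 1053 (mod 1219)
6^16 ≡ 1053^2 = 1108809 ≡ 738 (mod 1219)
6^32 ≡ 738^2 = 544644 ≡ 970 (mod 1219)
6^64 ≡ 970^2 = 940900 ≡ 1051 (mod 1219)
6^128 ≡ 1051^2 = 1104601 ≡ 187 (mod 1219)
6^256 ≡ 187^2 = 34969 ≡ 837 (mod 1219)
6^512 ≡ 837^2 = 700569 ≡ 863 (mod 1219)
609 = 512 + 64 + 32 + 1 in binary powers of 2.
So 6^609 ≡ 863 · 1051 · 970 · 6 ≡ 767 (mod 1219).
Squaring chain: 767; never reaches −1, so base 6 is a Miller–Rabin witness that 1219 is composite.

767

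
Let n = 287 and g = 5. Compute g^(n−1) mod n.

5^1 ≡ 5 (mod 287)
5^2 ≡ 5^2 = 25 ≡ 25 (mod 287)
5^4 ≡ 25^2 = 625 ≡ 51 (mod 287)
5^8 ≡ 51^2 = 2601 ≡ 18 (mod 287)
5^16 ≡ 18^2 = 324 ≡ 37 (mod 287)
5^32 ≡ 37^2 = 1369 ≡ 221 (mod 287)
5^64 ≡ 221^2 = 48841 ≡ 51 (mod 287)
5^128 ≡ 51^2 = 2601 ≡ 18 (mod 287)
5^256 ≡ 18^2 = 324 ≡ 37 (mod 287)
286 = 256 + 16 + 8 + 4 + 2 in binary powers of 2.
So 5^286 ≡ 37 · 37 · 18 · 51 · 25 ≡ 86 (mod 287).
Since 86 ≠ 1, base 5 is a Fermat witness: 287 is composite.

86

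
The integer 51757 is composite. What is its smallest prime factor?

73

51757 is odd.
Digit sum 25, not divisible by 3.
Ends in 7: not divisible by 5.
7: 51757 = 7·7393 + 6
11: 51757 = 11·4705 + 2
13: 51757 = 13·3981 + 4
17: 51757 = 17·3044 + 9
19: 51757 = 19·2724 + 1
23: 51757 = 23·2250 + 7
29: 51757 = 29·1784 + 21
31: 51757 = 31·1669 + 18
37: 51757 = 37·1398 + 31
41: 51757 = 41·1262 + 15
43: 51757 = 43·1203 + 28
47: 51757 = 47·1101 + 10
53: 51757 = 53·976 + 29
59: 51757 = 59·877 + 14
61: 51757 = 61·848 + 29
67: 51757 = 67·772 + 33
71: 51757 = 71·728 + 69
73: 51757 = 73·709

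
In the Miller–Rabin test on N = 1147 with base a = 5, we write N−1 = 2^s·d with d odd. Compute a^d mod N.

156

1147 − 1 = 1146 = 2^1 · 573, so d = 573.
5^1 ≡ 5 (mod 1147)
5^2 ≡ 5^2 = 25 ≡ 25 (mod 1147)
5^4 ≡ 25^2 = 625 ≡ 625 (mod 1147)
5^8 ≡ 625^2 = 390625 ≡ 645 (mod 1147)
5^16 ≡ 645^2 = 416025 ≡ 811 (mod 1147)
5^32 ≡ 811^2 = 657721 ≡ 490 (mod 1147)
5^64 ≡ 490^2 = 240100 ≡ 377 (mod 1147)
5^128 ≡ 377^2 = 142129 ≡ 1048 (mod 1147)
5^256 ≡ 1048^2 = 1098304 ≡ 625 (mod 1147)
5^512 ≡ 625^2 = 390625 ≡ 645 (mod 1147)
573 = 512 + 32 + 16 + 8 + 4 + 1 in binary powers of 2.
So 5^573 ≡ 645 · 490 · 811 · 645 · 625 · 5 ≡ 156 (mod 1147).
Squaring chain: 156; never reaches −1, so base 5 is a Miller–Rabin witness that 1147 is composite.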